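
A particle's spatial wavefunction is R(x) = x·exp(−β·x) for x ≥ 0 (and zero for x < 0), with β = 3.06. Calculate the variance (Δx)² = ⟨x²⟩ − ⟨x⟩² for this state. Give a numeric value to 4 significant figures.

0.08010

Compute ⟨x⟩ and ⟨x²⟩ separately, then (Δx)² = ⟨x²⟩ − ⟨x⟩².
Every integrand reduces to terms xʲ·e^(−2βx) on [0, ∞); use ∫₀^∞ xʲ·e^(−2βx) dx = j!/(2β)^(j+1).
Normalization: ∫|R|² dx = 0.0087252.
⟨x⟩ = 0.49020 and ⟨x²⟩ = 0.32039.
(Δx)² = 0.32039 − (0.49020)² = 0.080097.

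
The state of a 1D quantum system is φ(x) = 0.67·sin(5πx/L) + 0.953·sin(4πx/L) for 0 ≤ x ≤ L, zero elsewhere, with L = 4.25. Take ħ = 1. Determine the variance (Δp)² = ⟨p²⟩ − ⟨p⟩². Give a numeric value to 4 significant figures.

10.37

Compute ⟨p⟩ and ⟨p²⟩ separately; (Δp)² = ⟨p²⟩ − ⟨p⟩².
d²/dx² sin(jπx/L) = −(jπ/L)²·sin(jπx/L); on 0 ≤ x ≤ L, ∫sin²(jπx/L) dx = L/2 and ∫sin(jπx/L)·sin(lπx/L) dx = 0 for j ≠ l, so only diagonal terms survive in ∫|φ|² and ∫φ·φ″; ∫φ·φ′ dx = [φ²/2] between the walls = 0.
Normalization: ∫|φ|² dx = 2.8839.
⟨p⟩ = 0.0000 and ⟨p²⟩ = 10.369.
(Δp)² = 10.369 − (0.0000)² = 10.369.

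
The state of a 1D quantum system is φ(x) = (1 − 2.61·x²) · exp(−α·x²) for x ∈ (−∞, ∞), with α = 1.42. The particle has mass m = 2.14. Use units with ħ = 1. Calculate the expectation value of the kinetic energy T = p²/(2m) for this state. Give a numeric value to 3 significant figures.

1.58

T = −(ħ²/2m) d²/dx², so ⟨T⟩ = −(ħ²/2m) ∫ φ*·φ'' dx / ∫|φ|² dx; with m = 2.14.
Expand each integrand as polynomial × e^(−2αx²) and use ∫x^(2j)·e^(−2αx²) dx = (2j−1)!!/(4α)^j · √(π/(2α)), odd powers → 0; here √(π/(2α)) = 1.0518. Differentiate with the product rule, d/dx e^(−αx²) = −2αx·e^(−αx²).
State is unnormalized: ∫|φ|² dx = 0.75140, and ∫φ*·(−ħ²/2m · φ'') dx = 1.1854, so ⟨T⟩ = 1.1854 / 0.75140.
⟨T⟩ = 1.5776.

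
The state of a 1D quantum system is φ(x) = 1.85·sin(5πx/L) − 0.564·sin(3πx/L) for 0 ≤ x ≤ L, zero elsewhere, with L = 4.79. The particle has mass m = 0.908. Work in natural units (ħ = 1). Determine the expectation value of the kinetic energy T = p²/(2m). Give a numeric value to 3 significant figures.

T = −(ħ²/2m) d²/dx², so ⟨T⟩ = −(ħ²/2m) ∫ φ*·φ'' dx / ∫|φ|² dx; with m = 0.908.
d²/dx² sin(jπx/L) = −(jπ/L)²·sin(jπx/L); on 0 ≤ x ≤ L, ∫sin²(jπx/L) dx = L/2 and ∫sin(jπx/L)·sin(lπx/L) dx = 0 for j ≠ l, so only diagonal terms survive in ∫|φ|² and ∫φ·φ″; ∫φ·φ′ dx = [φ²/2] between the walls = 0.
State is unnormalized: ∫|φ|² dx = 8.9587, and ∫φ*·(−ħ²/2m · φ'') dx = 50.164, so ⟨T⟩ = 50.164 / 8.9587.
⟨T⟩ = 5.5995.

5.60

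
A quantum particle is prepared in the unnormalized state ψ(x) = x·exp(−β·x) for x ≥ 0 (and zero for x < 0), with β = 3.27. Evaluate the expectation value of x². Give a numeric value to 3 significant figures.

⟨x²⟩ = ∫ x²·|ψ|² dx / ∫|ψ|² dx (integrals over the domain).
Every integrand reduces to terms xʲ·e^(−2βx) on [0, ∞); use ∫₀^∞ xʲ·e^(−2βx) dx = j!/(2β)^(j+1).
State is unnormalized: ∫|ψ|² dx = 0.0071498, and ∫ψ*·x²·ψ dx = 0.0020060, so ⟨x²⟩ = 0.0020060 / 0.0071498.
⟨x²⟩ = 0.28056.

0.281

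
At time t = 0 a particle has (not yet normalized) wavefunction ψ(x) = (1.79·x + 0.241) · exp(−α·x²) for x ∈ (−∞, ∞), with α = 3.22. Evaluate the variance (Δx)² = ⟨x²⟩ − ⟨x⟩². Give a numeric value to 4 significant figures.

0.1559

Compute ⟨x⟩ and ⟨x²⟩ separately, then (Δx)² = ⟨x²⟩ − ⟨x⟩².
Expand each integrand as polynomial × e^(−2αx²) and use ∫x^(2j)·e^(−2αx²) dx = (2j−1)!!/(4α)^j · √(π/(2α)), odd powers → 0; here √(π/(2α)) = 0.69844.
Normalization: ∫|ψ|² dx = 0.21432.
⟨x⟩ = 0.21830 and ⟨x²⟩ = 0.20353.
(Δx)² = 0.20353 − (0.21830)² = 0.15587.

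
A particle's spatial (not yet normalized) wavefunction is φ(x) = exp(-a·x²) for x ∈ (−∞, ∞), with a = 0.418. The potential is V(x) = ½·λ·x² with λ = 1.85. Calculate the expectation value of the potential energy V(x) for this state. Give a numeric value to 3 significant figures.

⟨V⟩ = ∫ V(x)·|φ|² dx / ∫|φ|² dx.
Gaussian moments: ∫x^(2j)·e^(−2ax²) dx = (2j−1)!!/(4a)^j · √(π/(2a)), odd powers integrate to 0; here √(π/(2a)) = 1.9385.
State is unnormalized: ∫|φ|² dx = 1.9385, and ∫φ*·V(x)·φ dx = 1.0725, so ⟨V⟩ = 1.0725 / 1.9385.
⟨V⟩ = 0.55323.

0.553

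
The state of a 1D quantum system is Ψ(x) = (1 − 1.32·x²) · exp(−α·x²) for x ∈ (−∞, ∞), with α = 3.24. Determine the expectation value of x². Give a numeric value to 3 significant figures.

⟨x²⟩ = ∫ x²·|Ψ|² dx / ∫|Ψ|² dx (integrals over the domain).
Expand each integrand as polynomial × e^(−2αx²) and use ∫x^(2j)·e^(−2αx²) dx = (2j−1)!!/(4α)^j · √(π/(2α)), odd powers → 0; here √(π/(2α)) = 0.69629.
State is unnormalized: ∫|Ψ|² dx = 0.57612, and ∫Ψ*·x²·Ψ dx = 0.029253, so ⟨x²⟩ = 0.029253 / 0.57612.
⟨x²⟩ = 0.050777.

0.0508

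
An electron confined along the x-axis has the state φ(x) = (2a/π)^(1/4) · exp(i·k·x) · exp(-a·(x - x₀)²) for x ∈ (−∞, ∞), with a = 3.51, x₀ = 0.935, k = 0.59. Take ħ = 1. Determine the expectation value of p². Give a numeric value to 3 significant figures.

p² φ = −ħ² d²φ/dx²; ⟨p²⟩ = −ħ² ∫ φ*·φ'' dx.
Gaussian moments (u = x − x₀): ∫u^(2j)·e^(−2au²) du = (2j−1)!!/(4a)^j · √(π/(2a)), odd powers integrate to 0; here √(π/(2a)) = 0.66897. Derivatives: φ′ = (ik − 2au)·φ, φ″ = ((ik − 2au)² − 2a)·φ; the odd-in-u pieces drop out.
⟨p²⟩ = 3.8581.

3.86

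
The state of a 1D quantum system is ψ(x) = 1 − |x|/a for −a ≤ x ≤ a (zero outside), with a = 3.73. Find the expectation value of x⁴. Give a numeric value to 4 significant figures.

⟨x⁴⟩ = ∫ x⁴·|ψ|² dx / ∫|ψ|² dx (integrals over the domain).
ψ is even, so ∫ over [−a, a] = 2∫₀ᵃ with ψ = 1 − x/a there: ∫₀ᵃ (1 − x/a)² dx = a/3, ∫₀ᵃ x²(1 − x/a)² dx = a³/30, ∫₀ᵃ x⁴(1 − x/a)² dx = a⁵/105.
State is unnormalized: ∫|ψ|² dx = 2.4867, and ∫ψ*·x⁴·ψ dx = 13.753, so ⟨x⁴⟩ = 13.753 / 2.4867.
⟨x⁴⟩ = 5.5305.

5.531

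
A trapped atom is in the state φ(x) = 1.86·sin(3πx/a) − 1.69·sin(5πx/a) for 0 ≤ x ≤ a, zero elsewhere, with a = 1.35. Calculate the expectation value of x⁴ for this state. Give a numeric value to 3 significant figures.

⟨x⁴⟩ = ∫ x⁴·|φ|² dx / ∫|φ|² dx (integrals over the domain).
On 0 ≤ x ≤ a (j ≠ l): ∫sin²(jπx/a) dx = a/2, ∫sin(jπx/a)·sin(lπx/a) dx = 0; diagonal moments ∫x·sin²(jπx/a) dx = a²/4, ∫x²·sin²(jπx/a) dx = a³·(1/6 − 1/(4j²π²)); cross terms ∫x·sin(jπx/a)·sin(lπx/a) dx = 0 for j + l even and −4jla²/(π²(j² − l²)²) for j + l odd, ∫x²·sin(jπx/a)·sin(lπx/a) dx = (−1)^(j+l)·4jla³/(π²(j² − l²)²); higher powers the same way via product-to-sum and parts.
State is unnormalized: ∫|φ|² dx = 4.2631, and ∫φ*·x⁴·φ dx = 1.5977, so ⟨x⁴⟩ = 1.5977 / 4.2631.
⟨x⁴⟩ = 0.37477.

0.375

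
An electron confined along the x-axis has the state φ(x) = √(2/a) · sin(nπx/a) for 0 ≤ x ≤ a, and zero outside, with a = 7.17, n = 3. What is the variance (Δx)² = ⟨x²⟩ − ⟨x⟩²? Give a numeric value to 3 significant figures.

3.99

Compute ⟨x⟩ and ⟨x²⟩ separately, then (Δx)² = ⟨x²⟩ − ⟨x⟩².
With sin²θ = (1 − cos2θ)/2 on 0 ≤ x ≤ a: ∫sin²(nπx/a) dx = a/2, ∫x·sin²(nπx/a) dx = a²/4, ∫x²·sin²(nπx/a) dx = a³·(1/6 − 1/(4n²π²)); higher powers xᵏ the same way, integrating xᵏ·cos(2nπx/a) by parts.
⟨x⟩ = 3.5850 and ⟨x²⟩ = 16.847.
(Δx)² = 16.847 − (3.5850)² = 3.9947.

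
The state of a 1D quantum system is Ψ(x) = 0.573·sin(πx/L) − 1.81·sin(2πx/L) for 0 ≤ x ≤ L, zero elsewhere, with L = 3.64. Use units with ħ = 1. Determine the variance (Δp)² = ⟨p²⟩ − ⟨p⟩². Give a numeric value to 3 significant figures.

2.78

Compute ⟨p⟩ and ⟨p²⟩ separately; (Δp)² = ⟨p²⟩ − ⟨p⟩².
d²/dx² sin(jπx/L) = −(jπ/L)²·sin(jπx/L); on 0 ≤ x ≤ L, ∫sin²(jπx/L) dx = L/2 and ∫sin(jπx/L)·sin(lπx/L) dx = 0 for j ≠ l, so only diagonal terms survive in ∫|Ψ|² and ∫Ψ·Ψ″; ∫Ψ·Ψ′ dx = [Ψ²/2] between the walls = 0.
Normalization: ∫|Ψ|² dx = 6.5601.
⟨p⟩ = 0.0000 and ⟨p²⟩ = 2.7760.
(Δp)² = 2.7760 − (0.0000)² = 2.7760.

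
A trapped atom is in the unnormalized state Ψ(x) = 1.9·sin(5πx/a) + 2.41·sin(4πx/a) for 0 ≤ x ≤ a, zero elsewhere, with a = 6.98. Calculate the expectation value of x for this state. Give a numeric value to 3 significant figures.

⟨x⟩ = ∫ x·|Ψ|² dx / ∫|Ψ|² dx (integrals over the domain).
On 0 ≤ x ≤ a (j ≠ l): ∫sin²(jπx/a) dx = a/2, ∫sin(jπx/a)·sin(lπx/a) dx = 0; diagonal moments ∫x·sin²(jπx/a) dx = a²/4, ∫x²·sin²(jπx/a) dx = a³·(1/6 − 1/(4j²π²)); cross terms ∫x·sin(jπx/a)·sin(lπx/a) dx = 0 for j + l even and −4jla²/(π²(j² − l²)²) for j + l odd, ∫x²·sin(jπx/a)·sin(lπx/a) dx = (−1)^(j+l)·4jla³/(π²(j² − l²)²); higher powers the same way via product-to-sum and parts.
State is unnormalized: ∫|Ψ|² dx = 32.869, and ∫Ψ*·x·Ψ dx = 70.064, so ⟨x⟩ = 70.064 / 32.869.
⟨x⟩ = 2.1316.

2.13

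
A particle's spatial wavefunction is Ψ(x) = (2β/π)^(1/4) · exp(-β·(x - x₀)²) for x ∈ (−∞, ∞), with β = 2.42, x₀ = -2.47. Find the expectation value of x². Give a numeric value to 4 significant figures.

6.204

⟨x²⟩ = ∫ x²·|Ψ|² dx (integrals over the domain).
Gaussian moments (u = x − x₀): ∫u^(2j)·e^(−2βu²) du = (2j−1)!!/(4β)^j · √(π/(2β)), odd powers integrate to 0; here √(π/(2β)) = 0.80566.
⟨x²⟩ = 6.2042.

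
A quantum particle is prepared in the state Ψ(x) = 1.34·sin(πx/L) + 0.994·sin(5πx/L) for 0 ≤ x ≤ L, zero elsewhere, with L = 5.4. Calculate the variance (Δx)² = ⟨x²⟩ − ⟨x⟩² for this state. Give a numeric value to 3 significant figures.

Compute ⟨x⟩ and ⟨x²⟩ separately, then (Δx)² = ⟨x²⟩ − ⟨x⟩².
On 0 ≤ x ≤ L (j ≠ l): ∫sin²(jπx/L) dx = L/2, ∫sin(jπx/L)·sin(lπx/L) dx = 0; diagonal moments ∫x·sin²(jπx/L) dx = L²/4, ∫x²·sin²(jπx/L) dx = L³·(1/6 − 1/(4j²π²)); cross terms ∫x·sin(jπx/L)·sin(lπx/L) dx = 0 for j + l even and −4jlL²/(π²(j² − l²)²) for j + l odd, ∫x²·sin(jπx/L)·sin(lπx/L) dx = (−1)^(j+l)·4jlL³/(π²(j² − l²)²); higher powers the same way via product-to-sum and parts.
Normalization: ∫|Ψ|² dx = 7.5158.
⟨x⟩ = 2.7000 and ⟨x²⟩ = 8.9425.
(Δx)² = 8.9425 − (2.7000)² = 1.6525.

1.65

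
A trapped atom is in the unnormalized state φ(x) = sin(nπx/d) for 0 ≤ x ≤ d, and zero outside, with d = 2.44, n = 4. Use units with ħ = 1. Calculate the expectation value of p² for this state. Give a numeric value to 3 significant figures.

26.5

p² φ = −ħ² d²φ/dx²; ⟨p²⟩ = −ħ² ∫ φ*·φ'' dx / ∫|φ|² dx.
d/dx sin(nπx/d) = (nπ/d)·cos(nπx/d) and d²/dx² sin(nπx/d) = −(nπ/d)²·sin(nπx/d); on 0 ≤ x ≤ d, ∫sin²(nπx/d) dx = d/2 and ∫sin(nπx/d)·cos(nπx/d) dx = 0.
State is unnormalized: ∫|φ|² dx = 1.2200, and ∫φ*·(−ħ² φ'') dx = 32.359, so ⟨p²⟩ = 32.359 / 1.2200.
⟨p²⟩ = 26.524.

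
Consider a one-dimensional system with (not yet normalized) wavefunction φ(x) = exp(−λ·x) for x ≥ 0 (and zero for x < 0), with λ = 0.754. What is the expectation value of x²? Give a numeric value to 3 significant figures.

0.879

⟨x²⟩ = ∫ x²·|φ|² dx / ∫|φ|² dx (integrals over the domain).
Every integrand reduces to terms xʲ·e^(−2λx) on [0, ∞); use ∫₀^∞ xʲ·e^(−2λx) dx = j!/(2λ)^(j+1).
State is unnormalized: ∫|φ|² dx = 0.66313, and ∫φ*·x²·φ dx = 0.58321, so ⟨x²⟩ = 0.58321 / 0.66313.
⟨x²⟩ = 0.87948.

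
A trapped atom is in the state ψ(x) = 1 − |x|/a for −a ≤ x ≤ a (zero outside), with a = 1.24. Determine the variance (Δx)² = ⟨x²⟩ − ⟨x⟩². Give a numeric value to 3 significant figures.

0.154

Compute ⟨x⟩ and ⟨x²⟩ separately, then (Δx)² = ⟨x²⟩ − ⟨x⟩².
ψ is even, so ∫ over [−a, a] = 2∫₀ᵃ with ψ = 1 − x/a there: ∫₀ᵃ (1 − x/a)² dx = a/3, ∫₀ᵃ x²(1 − x/a)² dx = a³/30, ∫₀ᵃ x⁴(1 − x/a)² dx = a⁵/105.
Normalization: ∫|ψ|² dx = 0.82667.
⟨x⟩ = 0.0000 and ⟨x²⟩ = 0.15376.
(Δx)² = 0.15376 − (0.0000)² = 0.15376.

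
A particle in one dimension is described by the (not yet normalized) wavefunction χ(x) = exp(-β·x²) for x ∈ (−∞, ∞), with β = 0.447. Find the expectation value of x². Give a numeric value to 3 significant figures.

0.559

⟨x²⟩ = ∫ x²·|χ|² dx / ∫|χ|² dx (integrals over the domain).
Gaussian moments: ∫x^(2j)·e^(−2βx²) dx = (2j−1)!!/(4β)^j · √(π/(2β)), odd powers integrate to 0; here √(π/(2β)) = 1.8746.
State is unnormalized: ∫|χ|² dx = 1.8746, and ∫χ*·x²·χ dx = 1.0484, so ⟨x²⟩ = 1.0484 / 1.8746.
⟨x²⟩ = 0.55928.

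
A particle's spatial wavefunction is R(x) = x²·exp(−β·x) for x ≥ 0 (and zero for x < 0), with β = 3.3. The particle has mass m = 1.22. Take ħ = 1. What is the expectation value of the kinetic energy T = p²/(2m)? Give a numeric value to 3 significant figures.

1.49

T = −(ħ²/2m) d²/dx², so ⟨T⟩ = −(ħ²/2m) ∫ R*·R'' dx / ∫|R|² dx; with m = 1.22.
Differentiate x²·exp(−β·x) with the product rule; every integrand then reduces to terms xʲ·e^(−2βx) on [0, ∞), with ∫₀^∞ xʲ·e^(−2βx) dx = j!/(2β)^(j+1).
State is unnormalized: ∫|R|² dx = 0.0019164, and ∫R*·(−ħ²/2m · R'') dx = 0.0028511, so ⟨T⟩ = 0.0028511 / 0.0019164.
⟨T⟩ = 1.4877.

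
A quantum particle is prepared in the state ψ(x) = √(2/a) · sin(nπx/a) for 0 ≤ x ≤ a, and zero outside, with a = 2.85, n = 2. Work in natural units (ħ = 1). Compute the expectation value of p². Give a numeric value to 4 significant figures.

4.860

p² ψ = −ħ² d²ψ/dx²; ⟨p²⟩ = −ħ² ∫ ψ*·ψ'' dx.
d/dx sin(nπx/a) = (nπ/a)·cos(nπx/a) and d²/dx² sin(nπx/a) = −(nπ/a)²·sin(nπx/a); on 0 ≤ x ≤ a, ∫sin²(nπx/a) dx = a/2 and ∫sin(nπx/a)·cos(nπx/a) dx = 0.
⟨p²⟩ = 4.8604.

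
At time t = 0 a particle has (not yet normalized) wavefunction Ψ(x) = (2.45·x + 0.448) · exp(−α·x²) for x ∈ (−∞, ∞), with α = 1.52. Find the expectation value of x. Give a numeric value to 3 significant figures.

0.304

⟨x⟩ = ∫ x·|Ψ|² dx / ∫|Ψ|² dx (integrals over the domain).
Expand each integrand as polynomial × e^(−2αx²) and use ∫x^(2j)·e^(−2αx²) dx = (2j−1)!!/(4α)^j · √(π/(2α)), odd powers → 0; here √(π/(2α)) = 1.0166.
State is unnormalized: ∫|Ψ|² dx = 1.2076, and ∫Ψ*·x·Ψ dx = 0.36704, so ⟨x⟩ = 0.36704 / 1.2076.
⟨x⟩ = 0.30393.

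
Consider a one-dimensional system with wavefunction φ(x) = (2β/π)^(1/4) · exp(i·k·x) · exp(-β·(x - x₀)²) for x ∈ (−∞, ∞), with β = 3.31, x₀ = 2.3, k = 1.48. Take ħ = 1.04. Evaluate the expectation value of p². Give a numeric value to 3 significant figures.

5.95

p² φ = −ħ² d²φ/dx²; ⟨p²⟩ = −ħ² ∫ φ*·φ'' dx.
Gaussian moments (u = x − x₀): ∫u^(2j)·e^(−2βu²) du = (2j−1)!!/(4β)^j · √(π/(2β)), odd powers integrate to 0; here √(π/(2β)) = 0.68888. Derivatives: φ′ = (ik − 2βu)·φ, φ″ = ((ik − 2βu)² − 2β)·φ; the odd-in-u pieces drop out.
⟨p²⟩ = 5.9492.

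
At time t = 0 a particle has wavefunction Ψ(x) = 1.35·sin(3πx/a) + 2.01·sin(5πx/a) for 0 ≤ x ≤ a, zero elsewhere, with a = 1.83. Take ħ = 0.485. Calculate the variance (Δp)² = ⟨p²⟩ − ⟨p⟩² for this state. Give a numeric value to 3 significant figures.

13.9

Compute ⟨p⟩ and ⟨p²⟩ separately; (Δp)² = ⟨p²⟩ − ⟨p⟩².
d²/dx² sin(jπx/a) = −(jπ/a)²·sin(jπx/a); on 0 ≤ x ≤ a, ∫sin²(jπx/a) dx = a/2 and ∫sin(jπx/a)·sin(lπx/a) dx = 0 for j ≠ l, so only diagonal terms survive in ∫|Ψ|² and ∫Ψ·Ψ″; ∫Ψ·Ψ′ dx = [Ψ²/2] between the walls = 0.
Normalization: ∫|Ψ|² dx = 5.3643.
⟨p⟩ = 0.0000 and ⟨p²⟩ = 13.883.
(Δp)² = 13.883 − (0.0000)² = 13.883.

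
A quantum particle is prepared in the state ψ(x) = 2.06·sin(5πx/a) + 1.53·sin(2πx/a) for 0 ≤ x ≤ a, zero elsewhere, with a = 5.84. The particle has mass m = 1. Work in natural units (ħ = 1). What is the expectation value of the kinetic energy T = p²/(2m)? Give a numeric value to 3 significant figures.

T = −(ħ²/2m) d²/dx², so ⟨T⟩ = −(ħ²/2m) ∫ ψ*·ψ'' dx / ∫|ψ|² dx; with m = 1.
d²/dx² sin(jπx/a) = −(jπ/a)²·sin(jπx/a); on 0 ≤ x ≤ a, ∫sin²(jπx/a) dx = a/2 and ∫sin(jπx/a)·sin(lπx/a) dx = 0 for j ≠ l, so only diagonal terms survive in ∫|ψ|² and ∫ψ·ψ″; ∫ψ·ψ′ dx = [ψ²/2] between the walls = 0.
State is unnormalized: ∫|ψ|² dx = 19.227, and ∫ψ*·(−ħ²/2m · ψ'') dx = 48.779, so ⟨T⟩ = 48.779 / 19.227.
⟨T⟩ = 2.5370.

2.54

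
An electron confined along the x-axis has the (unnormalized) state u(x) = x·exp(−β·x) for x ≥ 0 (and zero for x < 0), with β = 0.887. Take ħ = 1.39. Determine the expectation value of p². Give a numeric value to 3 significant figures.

p² u = −ħ² d²u/dx²; ⟨p²⟩ = −ħ² ∫ u*·u'' dx / ∫|u|² dx.
Differentiate x·exp(−β·x) with the product rule; every integrand then reduces to terms xʲ·e^(−2βx) on [0, ∞), with ∫₀^∞ xʲ·e^(−2βx) dx = j!/(2β)^(j+1).
State is unnormalized: ∫|u|² dx = 0.35824, and ∫u*·(−ħ² u'') dx = 0.54456, so ⟨p²⟩ = 0.54456 / 0.35824.
⟨p²⟩ = 1.5201.

1.52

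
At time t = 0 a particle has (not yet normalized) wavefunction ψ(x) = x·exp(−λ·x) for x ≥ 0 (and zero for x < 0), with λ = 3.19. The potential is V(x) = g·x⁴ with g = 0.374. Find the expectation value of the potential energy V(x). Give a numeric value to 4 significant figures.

⟨V⟩ = ∫ V(x)·|ψ|² dx / ∫|ψ|² dx.
Every integrand reduces to terms xʲ·e^(−2λx) on [0, ∞); use ∫₀^∞ xʲ·e^(−2λx) dx = j!/(2λ)^(j+1).
State is unnormalized: ∫|ψ|² dx = 0.0077014, and ∫ψ*·V(x)·ψ dx = 0.00062583, so ⟨V⟩ = 0.00062583 / 0.0077014.
⟨V⟩ = 0.081263.

0.08126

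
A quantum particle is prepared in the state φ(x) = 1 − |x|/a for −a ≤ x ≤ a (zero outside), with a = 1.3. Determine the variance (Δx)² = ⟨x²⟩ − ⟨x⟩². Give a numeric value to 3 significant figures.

0.169

Compute ⟨x⟩ and ⟨x²⟩ separately, then (Δx)² = ⟨x²⟩ − ⟨x⟩².
φ is even, so ∫ over [−a, a] = 2∫₀ᵃ with φ = 1 − x/a there: ∫₀ᵃ (1 − x/a)² dx = a/3, ∫₀ᵃ x²(1 − x/a)² dx = a³/30, ∫₀ᵃ x⁴(1 − x/a)² dx = a⁵/105.
Normalization: ∫|φ|² dx = 0.86667.
⟨x⟩ = 0.0000 and ⟨x²⟩ = 0.16900.
(Δx)² = 0.16900 − (0.0000)² = 0.16900.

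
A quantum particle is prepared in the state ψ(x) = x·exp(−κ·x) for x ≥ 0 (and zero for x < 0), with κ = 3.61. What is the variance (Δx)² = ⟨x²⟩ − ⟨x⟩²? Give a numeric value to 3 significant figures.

Compute ⟨x⟩ and ⟨x²⟩ separately, then (Δx)² = ⟨x²⟩ − ⟨x⟩².
Every integrand reduces to terms xʲ·e^(−2κx) on [0, ∞); use ∫₀^∞ xʲ·e^(−2κx) dx = j!/(2κ)^(j+1).
Normalization: ∫|ψ|² dx = 0.0053140.
⟨x⟩ = 0.41551 and ⟨x²⟩ = 0.23020.
(Δx)² = 0.23020 − (0.41551)² = 0.057550.

0.0576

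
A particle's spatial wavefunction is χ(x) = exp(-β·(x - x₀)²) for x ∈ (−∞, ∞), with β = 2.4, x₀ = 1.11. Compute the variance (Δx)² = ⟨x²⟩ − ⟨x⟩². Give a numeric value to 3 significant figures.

0.104

Compute ⟨x⟩ and ⟨x²⟩ separately, then (Δx)² = ⟨x²⟩ − ⟨x⟩².
Gaussian moments (u = x − x₀): ∫u^(2j)·e^(−2βu²) du = (2j−1)!!/(4β)^j · √(π/(2β)), odd powers integrate to 0; here √(π/(2β)) = 0.80901.
Normalization: ∫|χ|² dx = 0.80901.
⟨x⟩ = 1.1100 and ⟨x²⟩ = 1.3363.
(Δx)² = 1.3363 − (1.1100)² = 0.10417.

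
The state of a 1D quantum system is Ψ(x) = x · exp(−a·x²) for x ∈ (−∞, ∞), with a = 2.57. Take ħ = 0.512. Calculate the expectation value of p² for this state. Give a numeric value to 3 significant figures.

p² Ψ = −ħ² d²Ψ/dx²; ⟨p²⟩ = −ħ² ∫ Ψ*·Ψ'' dx / ∫|Ψ|² dx.
Expand each integrand as polynomial × e^(−2ax²) and use ∫x^(2j)·e^(−2ax²) dx = (2j−1)!!/(4a)^j · √(π/(2a)), odd powers → 0; here √(π/(2a)) = 0.78180. Differentiate with the product rule, d/dx e^(−ax²) = −2ax·e^(−ax²).
State is unnormalized: ∫|Ψ|² dx = 0.076050, and ∫Ψ*·(−ħ² Ψ'') dx = 0.15371, so ⟨p²⟩ = 0.15371 / 0.076050.
⟨p²⟩ = 2.0211.

2.02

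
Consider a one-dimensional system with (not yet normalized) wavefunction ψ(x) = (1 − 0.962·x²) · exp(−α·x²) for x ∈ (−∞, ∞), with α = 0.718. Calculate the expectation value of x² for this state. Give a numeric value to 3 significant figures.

⟨x²⟩ = ∫ x²·|ψ|² dx / ∫|ψ|² dx (integrals over the domain).
Expand each integrand as polynomial × e^(−2αx²) and use ∫x^(2j)·e^(−2αx²) dx = (2j−1)!!/(4α)^j · √(π/(2α)), odd powers → 0; here √(π/(2α)) = 1.4791.
State is unnormalized: ∫|ψ|² dx = 0.98608, and ∫ψ*·x²·ψ dx = 0.34671, so ⟨x²⟩ = 0.34671 / 0.98608.
⟨x²⟩ = 0.35160.

0.352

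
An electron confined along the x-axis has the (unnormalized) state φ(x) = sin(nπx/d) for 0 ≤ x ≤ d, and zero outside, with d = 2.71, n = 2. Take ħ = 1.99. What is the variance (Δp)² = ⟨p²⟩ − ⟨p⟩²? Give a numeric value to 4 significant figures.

Compute ⟨p⟩ and ⟨p²⟩ separately; (Δp)² = ⟨p²⟩ − ⟨p⟩².
d/dx sin(nπx/d) = (nπ/d)·cos(nπx/d) and d²/dx² sin(nπx/d) = −(nπ/d)²·sin(nπx/d); on 0 ≤ x ≤ d, ∫sin²(nπx/d) dx = d/2 and ∫sin(nπx/d)·cos(nπx/d) dx = 0.
Normalization: ∫|φ|² dx = 1.3550.
⟨p⟩ = 0.0000 and ⟨p²⟩ = 21.288.
(Δp)² = 21.288 − (0.0000)² = 21.288.

21.29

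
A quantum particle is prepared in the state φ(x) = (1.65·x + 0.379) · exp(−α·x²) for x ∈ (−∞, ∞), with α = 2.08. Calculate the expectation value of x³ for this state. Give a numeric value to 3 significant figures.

⟨x³⟩ = ∫ x³·|φ|² dx / ∫|φ|² dx (integrals over the domain).
Expand each integrand as polynomial × e^(−2αx²) and use ∫x^(2j)·e^(−2αx²) dx = (2j−1)!!/(4α)^j · √(π/(2α)), odd powers → 0; here √(π/(2α)) = 0.86902.
State is unnormalized: ∫|φ|² dx = 0.40919, and ∫φ*·x³·φ dx = 0.047104, so ⟨x³⟩ = 0.047104 / 0.40919.
⟨x³⟩ = 0.11511.

0.115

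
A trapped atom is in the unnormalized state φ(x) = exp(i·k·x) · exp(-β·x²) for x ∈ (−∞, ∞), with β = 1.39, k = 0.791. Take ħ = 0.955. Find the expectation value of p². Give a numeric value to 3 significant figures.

1.84

p² φ = −ħ² d²φ/dx²; ⟨p²⟩ = −ħ² ∫ φ*·φ'' dx / ∫|φ|² dx.
Gaussian moments: ∫x^(2j)·e^(−2βx²) dx = (2j−1)!!/(4β)^j · √(π/(2β)), odd powers integrate to 0; here √(π/(2β)) = 1.0630. Derivatives: φ′ = (ik − 2βx)·φ, φ″ = ((ik − 2βx)² − 2β)·φ; the odd-in-x pieces drop out.
State is unnormalized: ∫|φ|² dx = 1.0630, and ∫φ*·(−ħ² φ'') dx = 1.9543, so ⟨p²⟩ = 1.9543 / 1.0630.
⟨p²⟩ = 1.8384.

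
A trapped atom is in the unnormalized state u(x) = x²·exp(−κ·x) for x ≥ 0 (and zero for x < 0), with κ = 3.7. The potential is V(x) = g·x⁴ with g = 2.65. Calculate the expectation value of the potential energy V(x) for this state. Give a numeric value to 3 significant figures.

1.48

⟨V⟩ = ∫ V(x)·|u|² dx / ∫|u|² dx.
Every integrand reduces to terms xʲ·e^(−2κx) on [0, ∞); use ∫₀^∞ xʲ·e^(−2κx) dx = j!/(2κ)^(j+1).
State is unnormalized: ∫|u|² dx = 0.0010816, and ∫u*·V(x)·u dx = 0.0016058, so ⟨V⟩ = 0.0016058 / 0.0010816.
⟨V⟩ = 1.4847.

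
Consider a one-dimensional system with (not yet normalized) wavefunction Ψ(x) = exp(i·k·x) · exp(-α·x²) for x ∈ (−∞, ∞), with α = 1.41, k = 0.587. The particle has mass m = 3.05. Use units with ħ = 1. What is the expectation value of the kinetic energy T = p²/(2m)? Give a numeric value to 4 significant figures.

T = −(ħ²/2m) d²/dx², so ⟨T⟩ = −(ħ²/2m) ∫ Ψ*·Ψ'' dx / ∫|Ψ|² dx; with m = 3.05.
Gaussian moments: ∫x^(2j)·e^(−2αx²) dx = (2j−1)!!/(4α)^j · √(π/(2α)), odd powers integrate to 0; here √(π/(2α)) = 1.0555. Derivatives: Ψ′ = (ik − 2αx)·Ψ, Ψ″ = ((ik − 2αx)² − 2α)·Ψ; the odd-in-x pieces drop out.
State is unnormalized: ∫|Ψ|² dx = 1.0555, and ∫Ψ*·(−ħ²/2m · Ψ'') dx = 0.30359, so ⟨T⟩ = 0.30359 / 1.0555.
⟨T⟩ = 0.28763.

0.2876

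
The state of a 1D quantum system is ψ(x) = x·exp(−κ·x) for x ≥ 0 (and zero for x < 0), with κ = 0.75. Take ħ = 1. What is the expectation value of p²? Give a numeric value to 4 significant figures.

p² ψ = −ħ² d²ψ/dx²; ⟨p²⟩ = −ħ² ∫ ψ*·ψ'' dx / ∫|ψ|² dx.
Differentiate x·exp(−κ·x) with the product rule; every integrand then reduces to terms xʲ·e^(−2κx) on [0, ∞), with ∫₀^∞ xʲ·e^(−2κx) dx = j!/(2κ)^(j+1).
State is unnormalized: ∫|ψ|² dx = 0.59259, and ∫ψ*·(−ħ² ψ'') dx = 0.33333, so ⟨p²⟩ = 0.33333 / 0.59259.
⟨p²⟩ = 0.56250.

0.5625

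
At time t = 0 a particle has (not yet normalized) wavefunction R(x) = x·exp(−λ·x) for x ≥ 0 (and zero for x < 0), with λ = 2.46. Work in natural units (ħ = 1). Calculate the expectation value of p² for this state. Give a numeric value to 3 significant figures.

p² R = −ħ² d²R/dx²; ⟨p²⟩ = −ħ² ∫ R*·R'' dx / ∫|R|² dx.
Differentiate x·exp(−λ·x) with the product rule; every integrand then reduces to terms xʲ·e^(−2λx) on [0, ∞), with ∫₀^∞ xʲ·e^(−2λx) dx = j!/(2λ)^(j+1).
State is unnormalized: ∫|R|² dx = 0.016793, and ∫R*·(−ħ² R'') dx = 0.10163, so ⟨p²⟩ = 0.10163 / 0.016793.
⟨p²⟩ = 6.0516.

6.05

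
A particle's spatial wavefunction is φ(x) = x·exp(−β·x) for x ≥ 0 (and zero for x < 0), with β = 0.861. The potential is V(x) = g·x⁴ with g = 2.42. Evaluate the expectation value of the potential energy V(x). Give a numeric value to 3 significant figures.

99.1

⟨V⟩ = ∫ V(x)·|φ|² dx / ∫|φ|² dx.
Every integrand reduces to terms xʲ·e^(−2βx) on [0, ∞); use ∫₀^∞ xʲ·e^(−2βx) dx = j!/(2β)^(j+1).
State is unnormalized: ∫|φ|² dx = 0.39168, and ∫φ*·V(x)·φ dx = 38.808, so ⟨V⟩ = 38.808 / 0.39168.
⟨V⟩ = 99.080.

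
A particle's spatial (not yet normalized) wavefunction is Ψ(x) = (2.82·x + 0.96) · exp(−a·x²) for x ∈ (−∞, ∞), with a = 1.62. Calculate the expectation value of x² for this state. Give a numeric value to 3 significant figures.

0.331

⟨x²⟩ = ∫ x²·|Ψ|² dx / ∫|Ψ|² dx (integrals over the domain).
Expand each integrand as polynomial × e^(−2ax²) and use ∫x^(2j)·e^(−2ax²) dx = (2j−1)!!/(4a)^j · √(π/(2a)), odd powers → 0; here √(π/(2a)) = 0.98470.
State is unnormalized: ∫|Ψ|² dx = 2.1159, and ∫Ψ*·x²·Ψ dx = 0.69951, so ⟨x²⟩ = 0.69951 / 2.1159.
⟨x²⟩ = 0.33059.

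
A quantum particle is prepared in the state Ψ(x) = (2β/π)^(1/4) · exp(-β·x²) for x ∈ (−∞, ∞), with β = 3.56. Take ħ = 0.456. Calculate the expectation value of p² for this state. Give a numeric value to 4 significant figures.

p² Ψ = −ħ² d²Ψ/dx²; ⟨p²⟩ = −ħ² ∫ Ψ*·Ψ'' dx.
Gaussian moments: ∫x^(2j)·e^(−2βx²) dx = (2j−1)!!/(4β)^j · √(π/(2β)), odd powers integrate to 0; here √(π/(2β)) = 0.66426. Derivatives: d/dx e^(−βx²) = −2βx·e^(−βx²), d²/dx² e^(−βx²) = (4β²x² − 2β)·e^(−βx²).
⟨p²⟩ = 0.74025.

0.7403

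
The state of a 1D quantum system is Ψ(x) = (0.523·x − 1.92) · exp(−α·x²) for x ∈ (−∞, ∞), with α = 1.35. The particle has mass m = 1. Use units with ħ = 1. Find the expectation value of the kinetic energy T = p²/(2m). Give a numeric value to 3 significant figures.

T = −(ħ²/2m) d²/dx², so ⟨T⟩ = −(ħ²/2m) ∫ Ψ*·Ψ'' dx / ∫|Ψ|² dx; with m = 1.
Expand each integrand as polynomial × e^(−2αx²) and use ∫x^(2j)·e^(−2αx²) dx = (2j−1)!!/(4α)^j · √(π/(2α)), odd powers → 0; here √(π/(2α)) = 1.0787. Differentiate with the product rule, d/dx e^(−αx²) = −2αx·e^(−αx²).
State is unnormalized: ∫|Ψ|² dx = 4.0311, and ∫Ψ*·(−ħ²/2m · Ψ'') dx = 2.7947, so ⟨T⟩ = 2.7947 / 4.0311.
⟨T⟩ = 0.69330.

0.693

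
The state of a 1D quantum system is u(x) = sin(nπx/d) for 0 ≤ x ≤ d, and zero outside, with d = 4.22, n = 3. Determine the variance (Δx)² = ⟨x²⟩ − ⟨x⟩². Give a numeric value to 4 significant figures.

1.384

Compute ⟨x⟩ and ⟨x²⟩ separately, then (Δx)² = ⟨x²⟩ − ⟨x⟩².
With sin²θ = (1 − cos2θ)/2 on 0 ≤ x ≤ d: ∫sin²(nπx/d) dx = d/2, ∫x·sin²(nπx/d) dx = d²/4, ∫x²·sin²(nπx/d) dx = d³·(1/6 − 1/(4n²π²)); higher powers xᵏ the same way, integrating xᵏ·cos(2nπx/d) by parts.
Normalization: ∫|u|² dx = 2.1100.
⟨x⟩ = 2.1100 and ⟨x²⟩ = 5.8359.
(Δx)² = 5.8359 − (2.1100)² = 1.3838.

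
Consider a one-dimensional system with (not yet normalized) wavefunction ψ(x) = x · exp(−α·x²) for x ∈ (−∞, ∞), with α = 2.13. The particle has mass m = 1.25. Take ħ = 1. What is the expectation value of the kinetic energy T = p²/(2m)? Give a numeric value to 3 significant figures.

T = −(ħ²/2m) d²/dx², so ⟨T⟩ = −(ħ²/2m) ∫ ψ*·ψ'' dx / ∫|ψ|² dx; with m = 1.25.
Expand each integrand as polynomial × e^(−2αx²) and use ∫x^(2j)·e^(−2αx²) dx = (2j−1)!!/(4α)^j · √(π/(2α)), odd powers → 0; here √(π/(2α)) = 0.85876. Differentiate with the product rule, d/dx e^(−αx²) = −2αx·e^(−αx²).
State is unnormalized: ∫|ψ|² dx = 0.10079, and ∫ψ*·(−ħ²/2m · ψ'') dx = 0.25763, so ⟨T⟩ = 0.25763 / 0.10079.
⟨T⟩ = 2.5560.

2.56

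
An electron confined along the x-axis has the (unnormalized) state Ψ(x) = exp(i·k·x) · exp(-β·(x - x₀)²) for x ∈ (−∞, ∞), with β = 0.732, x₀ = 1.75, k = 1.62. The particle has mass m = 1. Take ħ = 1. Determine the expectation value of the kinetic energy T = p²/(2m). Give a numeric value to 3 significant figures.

T = −(ħ²/2m) d²/dx², so ⟨T⟩ = −(ħ²/2m) ∫ Ψ*·Ψ'' dx / ∫|Ψ|² dx; with m = 1.
Gaussian moments (u = x − x₀): ∫u^(2j)·e^(−2βu²) du = (2j−1)!!/(4β)^j · √(π/(2β)), odd powers integrate to 0; here √(π/(2β)) = 1.4649. Derivatives: Ψ′ = (ik − 2βu)·Ψ, Ψ″ = ((ik − 2βu)² − 2β)·Ψ; the odd-in-u pieces drop out.
State is unnormalized: ∫|Ψ|² dx = 1.4649, and ∫Ψ*·(−ħ²/2m · Ψ'') dx = 2.4584, so ⟨T⟩ = 2.4584 / 1.4649.
⟨T⟩ = 1.6782.

1.68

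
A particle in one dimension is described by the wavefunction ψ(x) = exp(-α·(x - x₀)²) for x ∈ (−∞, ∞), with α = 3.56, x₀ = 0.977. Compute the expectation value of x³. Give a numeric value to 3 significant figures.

1.14

⟨x³⟩ = ∫ x³·|ψ|² dx / ∫|ψ|² dx (integrals over the domain).
Gaussian moments (u = x − x₀): ∫u^(2j)·e^(−2αu²) du = (2j−1)!!/(4α)^j · √(π/(2α)), odd powers integrate to 0; here √(π/(2α)) = 0.66426.
State is unnormalized: ∫|ψ|² dx = 0.66426, and ∫ψ*·x³·ψ dx = 0.75619, so ⟨x³⟩ = 0.75619 / 0.66426.
⟨x³⟩ = 1.1384.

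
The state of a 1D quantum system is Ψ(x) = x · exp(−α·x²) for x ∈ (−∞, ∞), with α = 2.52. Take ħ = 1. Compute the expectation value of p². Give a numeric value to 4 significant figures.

7.560

p² Ψ = −ħ² d²Ψ/dx²; ⟨p²⟩ = −ħ² ∫ Ψ*·Ψ'' dx / ∫|Ψ|² dx.
Expand each integrand as polynomial × e^(−2αx²) and use ∫x^(2j)·e^(−2αx²) dx = (2j−1)!!/(4α)^j · √(π/(2α)), odd powers → 0; here √(π/(2α)) = 0.78951. Differentiate with the product rule, d/dx e^(−αx²) = −2αx·e^(−αx²).
State is unnormalized: ∫|Ψ|² dx = 0.078325, and ∫Ψ*·(−ħ² Ψ'') dx = 0.59214, so ⟨p²⟩ = 0.59214 / 0.078325.
⟨p²⟩ = 7.5600.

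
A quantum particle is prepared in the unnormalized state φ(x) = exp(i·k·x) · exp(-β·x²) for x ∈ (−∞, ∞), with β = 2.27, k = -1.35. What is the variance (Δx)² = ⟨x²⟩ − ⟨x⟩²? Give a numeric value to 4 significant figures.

0.1101

Compute ⟨x⟩ and ⟨x²⟩ separately, then (Δx)² = ⟨x²⟩ − ⟨x⟩².
Gaussian moments: ∫x^(2j)·e^(−2βx²) dx = (2j−1)!!/(4β)^j · √(π/(2β)), odd powers integrate to 0; here √(π/(2β)) = 0.83185.
Normalization: ∫|φ|² dx = 0.83185.
⟨x⟩ = 0.0000 and ⟨x²⟩ = 0.11013.
(Δx)² = 0.11013 − (0.0000)² = 0.11013.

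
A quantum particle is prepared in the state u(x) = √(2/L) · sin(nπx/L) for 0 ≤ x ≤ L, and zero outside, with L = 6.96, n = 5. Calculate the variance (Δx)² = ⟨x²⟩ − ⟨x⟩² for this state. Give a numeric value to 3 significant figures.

3.94

Compute ⟨x⟩ and ⟨x²⟩ separately, then (Δx)² = ⟨x²⟩ − ⟨x⟩².
With sin²θ = (1 − cos2θ)/2 on 0 ≤ x ≤ L: ∫sin²(nπx/L) dx = L/2, ∫x·sin²(nπx/L) dx = L²/4, ∫x²·sin²(nπx/L) dx = L³·(1/6 − 1/(4n²π²)); higher powers xᵏ the same way, integrating xᵏ·cos(2nπx/L) by parts.
⟨x⟩ = 3.4800 and ⟨x²⟩ = 16.049.
(Δx)² = 16.049 − (3.4800)² = 3.9386.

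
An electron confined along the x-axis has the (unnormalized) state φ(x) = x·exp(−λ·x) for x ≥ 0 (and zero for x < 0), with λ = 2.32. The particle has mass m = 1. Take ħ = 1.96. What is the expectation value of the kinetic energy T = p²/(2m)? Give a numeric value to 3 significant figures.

T = −(ħ²/2m) d²/dx², so ⟨T⟩ = −(ħ²/2m) ∫ φ*·φ'' dx / ∫|φ|² dx; with m = 1.
Differentiate x·exp(−λ·x) with the product rule; every integrand then reduces to terms xʲ·e^(−2λx) on [0, ∞), with ∫₀^∞ xʲ·e^(−2λx) dx = j!/(2λ)^(j+1).
State is unnormalized: ∫|φ|² dx = 0.020021, and ∫φ*·(−ħ²/2m · φ'') dx = 0.20698, so ⟨T⟩ = 0.20698 / 0.020021.
⟨T⟩ = 10.339.

10.3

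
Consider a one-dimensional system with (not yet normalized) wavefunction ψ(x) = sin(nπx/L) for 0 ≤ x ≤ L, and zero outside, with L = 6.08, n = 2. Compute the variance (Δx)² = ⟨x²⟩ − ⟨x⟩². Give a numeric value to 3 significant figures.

2.61

Compute ⟨x⟩ and ⟨x²⟩ separately, then (Δx)² = ⟨x²⟩ − ⟨x⟩².
With sin²θ = (1 − cos2θ)/2 on 0 ≤ x ≤ L: ∫sin²(nπx/L) dx = L/2, ∫x·sin²(nπx/L) dx = L²/4, ∫x²·sin²(nπx/L) dx = L³·(1/6 − 1/(4n²π²)); higher powers xᵏ the same way, integrating xᵏ·cos(2nπx/L) by parts.
Normalization: ∫|ψ|² dx = 3.0400.
⟨x⟩ = 3.0400 and ⟨x²⟩ = 11.854.
(Δx)² = 11.854 − (3.0400)² = 2.6123.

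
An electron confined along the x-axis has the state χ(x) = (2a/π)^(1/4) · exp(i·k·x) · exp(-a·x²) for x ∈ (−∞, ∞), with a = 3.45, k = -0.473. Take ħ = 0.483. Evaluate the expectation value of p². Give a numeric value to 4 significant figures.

0.8570

p² χ = −ħ² d²χ/dx²; ⟨p²⟩ = −ħ² ∫ χ*·χ'' dx.
Gaussian moments: ∫x^(2j)·e^(−2ax²) dx = (2j−1)!!/(4a)^j · √(π/(2a)), odd powers integrate to 0; here √(π/(2a)) = 0.67476. Derivatives: χ′ = (ik − 2ax)·χ, χ″ = ((ik − 2ax)² − 2a)·χ; the odd-in-x pieces drop out.
⟨p²⟩ = 0.85704.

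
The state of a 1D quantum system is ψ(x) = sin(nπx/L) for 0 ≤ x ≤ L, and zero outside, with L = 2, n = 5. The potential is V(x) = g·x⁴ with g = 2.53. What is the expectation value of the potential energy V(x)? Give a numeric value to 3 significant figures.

⟨V⟩ = ∫ V(x)·|ψ|² dx / ∫|ψ|² dx.
With sin²θ = (1 − cos2θ)/2 on 0 ≤ x ≤ L: ∫sin²(nπx/L) dx = L/2, ∫x·sin²(nπx/L) dx = L²/4, ∫x²·sin²(nπx/L) dx = L³·(1/6 − 1/(4n²π²)); higher powers xᵏ the same way, integrating xᵏ·cos(2nπx/L) by parts.
State is unnormalized: ∫|ψ|² dx = 1.0000, and ∫ψ*·V(x)·ψ dx = 7.9329, so ⟨V⟩ = 7.9329 / 1.0000.
⟨V⟩ = 7.9329.

7.93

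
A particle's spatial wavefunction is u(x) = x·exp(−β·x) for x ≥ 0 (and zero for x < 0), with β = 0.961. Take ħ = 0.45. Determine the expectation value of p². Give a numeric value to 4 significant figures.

p² u = −ħ² d²u/dx²; ⟨p²⟩ = −ħ² ∫ u*·u'' dx / ∫|u|² dx.
Differentiate x·exp(−β·x) with the product rule; every integrand then reduces to terms xʲ·e^(−2βx) on [0, ∞), with ∫₀^∞ xʲ·e^(−2βx) dx = j!/(2β)^(j+1).
State is unnormalized: ∫|u|² dx = 0.28169, and ∫u*·(−ħ² u'') dx = 0.052680, so ⟨p²⟩ = 0.052680 / 0.28169.
⟨p²⟩ = 0.18701.

0.1870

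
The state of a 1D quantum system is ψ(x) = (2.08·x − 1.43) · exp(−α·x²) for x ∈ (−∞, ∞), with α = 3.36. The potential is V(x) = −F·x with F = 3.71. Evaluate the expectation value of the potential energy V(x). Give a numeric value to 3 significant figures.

⟨V⟩ = ∫ V(x)·|ψ|² dx / ∫|ψ|² dx.
Expand each integrand as polynomial × e^(−2αx²) and use ∫x^(2j)·e^(−2αx²) dx = (2j−1)!!/(4α)^j · √(π/(2α)), odd powers → 0; here √(π/(2α)) = 0.68374.
State is unnormalized: ∫|ψ|² dx = 1.6183, and ∫ψ*·V(x)·ψ dx = 1.1228, so ⟨V⟩ = 1.1228 / 1.6183.
⟨V⟩ = 0.69381.

0.694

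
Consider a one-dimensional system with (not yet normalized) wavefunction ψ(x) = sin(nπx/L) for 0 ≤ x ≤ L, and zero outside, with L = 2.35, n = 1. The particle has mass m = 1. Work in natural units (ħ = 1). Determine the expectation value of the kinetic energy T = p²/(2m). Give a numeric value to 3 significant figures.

T = −(ħ²/2m) d²/dx², so ⟨T⟩ = −(ħ²/2m) ∫ ψ*·ψ'' dx / ∫|ψ|² dx; with m = 1.
d/dx sin(nπx/L) = (nπ/L)·cos(nπx/L) and d²/dx² sin(nπx/L) = −(nπ/L)²·sin(nπx/L); on 0 ≤ x ≤ L, ∫sin²(nπx/L) dx = L/2 and ∫sin(nπx/L)·cos(nπx/L) dx = 0.
State is unnormalized: ∫|ψ|² dx = 1.1750, and ∫ψ*·(−ħ²/2m · ψ'') dx = 1.0500, so ⟨T⟩ = 1.0500 / 1.1750.
⟨T⟩ = 0.89358.

0.894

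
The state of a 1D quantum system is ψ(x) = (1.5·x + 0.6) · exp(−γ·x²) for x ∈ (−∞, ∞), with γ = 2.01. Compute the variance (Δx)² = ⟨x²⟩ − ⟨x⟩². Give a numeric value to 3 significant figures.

Compute ⟨x⟩ and ⟨x²⟩ separately, then (Δx)² = ⟨x²⟩ − ⟨x⟩².
Expand each integrand as polynomial × e^(−2γx²) and use ∫x^(2j)·e^(−2γx²) dx = (2j−1)!!/(4γ)^j · √(π/(2γ)), odd powers → 0; here √(π/(2γ)) = 0.88402.
Normalization: ∫|ψ|² dx = 0.56564.
⟨x⟩ = 0.34990 and ⟨x²⟩ = 0.23318.
(Δx)² = 0.23318 − (0.34990)² = 0.11075.

0.111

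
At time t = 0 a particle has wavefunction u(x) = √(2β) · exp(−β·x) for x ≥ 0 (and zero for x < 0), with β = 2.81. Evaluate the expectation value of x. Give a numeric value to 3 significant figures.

⟨x⟩ = ∫ x·|u|² dx (integrals over the domain).
Every integrand reduces to terms xʲ·e^(−2βx) on [0, ∞); use ∫₀^∞ xʲ·e^(−2βx) dx = j!/(2β)^(j+1).
⟨x⟩ = 0.17794.

0.178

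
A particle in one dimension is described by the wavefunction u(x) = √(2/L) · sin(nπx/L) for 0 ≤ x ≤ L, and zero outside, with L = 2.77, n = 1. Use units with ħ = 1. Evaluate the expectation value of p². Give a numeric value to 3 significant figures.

1.29

p² u = −ħ² d²u/dx²; ⟨p²⟩ = −ħ² ∫ u*·u'' dx.
d/dx sin(nπx/L) = (nπ/L)·cos(nπx/L) and d²/dx² sin(nπx/L) = −(nπ/L)²·sin(nπx/L); on 0 ≤ x ≤ L, ∫sin²(nπx/L) dx = L/2 and ∫sin(nπx/L)·cos(nπx/L) dx = 0.
⟨p²⟩ = 1.2863.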